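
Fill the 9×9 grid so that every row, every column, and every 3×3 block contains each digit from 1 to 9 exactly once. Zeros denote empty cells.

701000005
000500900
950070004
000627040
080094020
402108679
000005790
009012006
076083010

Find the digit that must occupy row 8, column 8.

5

row 5, column 4 = 3: row 5 has {2,4,8,9}; col 4 has {1,5,6}; box has {1,2,4,6,7,8,9} → only 3 remains.
row 5, column 9 = 1: row 5 has {2,3,4,8,9}; col 9 has {4,5,6,9}; box has {2,4,6,7,9} → only 1 remains.
row 6, column 2 = 3: row 6 has {1,2,4,6,7,8,9}; col 2 has {5,7,8}; box has {2,4,8} → only 3 remains.
row 6, column 5 = 5: row 6 has {1,2,3,4,6,7,8,9}; col 5 has {1,2,7,8,9}; box has {1,2,3,4,6,7,8,9} → only 5 remains.
row 7, column 4 = 4: row 7 has {5,7,9}; col 4 has {1,3,5,6}; box has {1,2,3,5,8} → only 4 remains.
row 7, column 5 = 6: row 7 has {4,5,7,9}; col 5 has {1,2,5,7,8,9}; box has {1,2,3,4,5,8} → only 6 remains.
row 8, column 2 = 4: row 8 has {1,2,6,9}; col 2 has {3,5,7,8}; box has {6,7,9} → only 4 remains.
row 8, column 4 = 7: row 8 has {1,2,4,6,9}; col 4 has {1,3,4,5,6}; box has {1,2,3,4,5,6,8} → only 7 remains.
row 9, column 4 = 9: row 9 has {1,3,6,7,8}; col 4 has {1,3,4,5,6,7}; box has {1,2,3,4,5,6,7,8} → only 9 remains.
row 9, column 9 = 2: row 9 has {1,3,6,7,8,9}; col 9 has {1,4,5,6,9}; box has {1,6,7,9} → only 2 remains.
row 4, column 3 = 5: row 4 has {2,4,6,7}; col 3 has {1,2,6,9}; box has {2,3,4,8} → only 5 remains.
row 5, column 1 = 6: row 5 has {1,2,3,4,8,9}; col 1 has {4,7,9}; box has {2,3,4,5,8} → only 6 remains.
row 5, column 3 = 7: row 5 has {1,2,3,4,6,8,9}; col 3 has {1,2,5,6,9}; box has {2,3,4,5,6,8} → only 7 remains.
row 5, column 7 = 5: row 5 has {1,2,3,4,6,7,8,9}; col 7 has {6,7,9}; box has {1,2,4,6,7,9} → only 5 remains.
row 9, column 1 = 5: row 9 has {1,2,3,6,7,8,9}; col 1 has {4,6,7,9}; box has {4,6,7,9} → only 5 remains.
row 9, column 7 = 4: row 9 has {1,2,3,5,6,7,8,9}; col 7 has {5,6,7,9}; box has {1,2,6,7,9} → only 4 remains.
row 4, column 1 = 1: row 4 has {2,4,5,6,7}; col 1 has {4,5,6,7,9}; box has {2,3,4,5,6,7,8} → only 1 remains.
row 4, column 2 = 9: row 4 has {1,2,4,5,6,7}; col 2 has {3,4,5,7,8}; box has {1,2,3,4,5,6,7,8} → only 9 remains.
row 1, column 5 = 4: in row 1, 4 can only go here (every other open cell in that row sees a 4).
row 1, column 6 = 9: in row 1, 9 can only go here (every other open cell in that row sees a 9).
row 2, column 5 = 3: row 2 has {5,9}; col 5 has {1,2,4,5,6,7,8,9}; box has {4,5,7,9} → only 3 remains.
row 2, column 6 = 1: in row 2, 1 can only go here (every other open cell in that row sees a 1).
row 2, column 3 = 4: in row 2, 4 can only go here (every other open cell in that row sees a 4).
row 2, column 9 = 7: in row 2, 7 can only go here (every other open cell in that row sees a 7).
row 3, column 6 = 6: row 3 has {4,5,7,9}; col 6 has {1,2,3,4,5,7,8,9}; box has {1,3,4,5,7,9} → only 6 remains.
row 3, column 7 = 1: in row 3, 1 can only go here (every other open cell in that row sees a 1).
row 3, column 4 = 2: in row 3, 2 can only go here (every other open cell in that row sees a 2).
row 1, column 4 = 8: row 1 has {1,4,5,7,9}; col 4 has {1,2,3,4,5,6,7,9}; box has {1,2,3,4,5,6,7,9} → only 8 remains.
row 7, column 2 = 1: in row 7, 1 can only go here (every other open cell in that row sees a 1).
row 7, column 1 = 2: in row 7, 2 can only go here (every other open cell in that row sees a 2).
row 2, column 1 = 8: row 2 has {1,3,4,5,7,9}; col 1 has {1,2,4,5,6,7,9}; box has {1,4,5,7,9} → only 8 remains.
row 2, column 8 = 6: row 2 has {1,3,4,5,7,8,9}; col 8 has {1,2,4,7,9}; box has {1,4,5,7,9} → only 6 remains.
row 3, column 3 = 3: row 3 has {1,2,4,5,6,7,9}; col 3 has {1,2,4,5,6,7,9}; box has {1,4,5,7,8,9} → only 3 remains.
row 3, column 8 = 8: row 3 has {1,2,3,4,5,6,7,9}; col 8 has {1,2,4,6,7,9}; box has {1,4,5,6,7,9} → only 8 remains.
row 7, column 3 = 8: row 7 has {1,2,4,5,6,7,9}; col 3 has {1,2,3,4,5,6,7,9}; box has {1,2,4,5,6,7,9} → only 8 remains.
row 7, column 9 = 3: row 7 has {1,2,4,5,6,7,8,9}; col 9 has {1,2,4,5,6,7,9}; box has {1,2,4,6,7,9} → only 3 remains.
row 8, column 1 = 3: row 8 has {1,2,4,6,7,9}; col 1 has {1,2,4,5,6,7,8,9}; box has {1,2,4,5,6,7,8,9} → only 3 remains.
row 8, column 7 = 8: row 8 has {1,2,3,4,6,7,9}; col 7 has {1,4,5,6,7,9}; box has {1,2,3,4,6,7,9} → only 8 remains.
row 8, column 8 = 5: row 8 has {1,2,3,4,6,7,8,9}; col 8 has {1,2,4,6,7,8,9}; box has {1,2,3,4,6,7,8,9} → only 5 remains.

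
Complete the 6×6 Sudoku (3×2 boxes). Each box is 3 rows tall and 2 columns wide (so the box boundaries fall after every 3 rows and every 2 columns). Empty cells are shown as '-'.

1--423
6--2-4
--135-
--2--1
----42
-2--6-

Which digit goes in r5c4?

6

r1c2 = 5: row 1 has {1,2,3,4}; col 2 has {2}; box has {1,6} → only 5 remains.
r1c3 = 6: row 1 has {1,2,3,4,5}; col 3 has {1,2}; box has {1,2,3,4} → only 6 remains.
r2c2 = 3: row 2 has {2,4,6}; col 2 has {2,5}; box has {1,5,6} → only 3 remains.
r2c3 = 5: row 2 has {2,3,4,6}; col 3 has {1,2,6}; box has {1,2,3,4,6} → only 5 remains.
r2c5 = 1: row 2 has {2,3,4,5,6}; col 5 has {2,4,5,6}; box has {2,3,4,5} → only 1 remains.
r3c2 = 4: row 3 has {1,3,5}; col 2 has {2,3,5}; box has {1,3,5,6} → only 4 remains.
r3c6 = 6: row 3 has {1,3,4,5}; col 6 has {1,2,3,4}; box has {1,2,3,4,5} → only 6 remains.
r4c2 = 6: row 4 has {1,2}; col 2 has {2,3,4,5}; box has {2} → only 6 remains.
r4c4 = 5: row 4 has {1,2,6}; col 4 has {2,3,4}; box has {2} → only 5 remains.
r4c5 = 3: row 4 has {1,2,5,6}; col 5 has {1,2,4,5,6}; box has {1,2,4,6} → only 3 remains.
r5c2 = 1: row 5 has {2,4}; col 2 has {2,3,4,5,6}; box has {2,6} → only 1 remains.
r5c3 = 3: row 5 has {1,2,4}; col 3 has {1,2,5,6}; box has {2,5} → only 3 remains.
r5c4 = 6: row 5 has {1,2,3,4}; col 4 has {2,3,4,5}; box has {2,3,5} → only 6 remains.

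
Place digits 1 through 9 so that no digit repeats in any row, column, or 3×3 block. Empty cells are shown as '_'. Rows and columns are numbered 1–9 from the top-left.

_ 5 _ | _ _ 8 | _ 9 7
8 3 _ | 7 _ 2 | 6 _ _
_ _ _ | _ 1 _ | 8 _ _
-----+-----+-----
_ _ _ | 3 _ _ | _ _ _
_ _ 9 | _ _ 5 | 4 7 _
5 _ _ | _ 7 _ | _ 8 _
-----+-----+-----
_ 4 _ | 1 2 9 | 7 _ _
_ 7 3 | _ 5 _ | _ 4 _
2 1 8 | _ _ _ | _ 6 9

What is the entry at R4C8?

R7C1 = 6: row 7 has {1,2,4,7,9}; col 1 has {2,5,8}; box has {1,2,3,4,7,8} → only 6 remains.
R7C3 = 5: row 7 has {1,2,4,6,7,9}; col 3 has {3,8,9}; box has {1,2,3,4,6,7,8} → only 5 remains.
R7C8 = 3: row 7 has {1,2,4,5,6,7,9}; col 8 has {4,6,7,8,9}; box has {4,6,7,9} → only 3 remains.
R7C9 = 8: row 7 has {1,2,3,4,5,6,7,9}; col 9 has {7,9}; box has {3,4,6,7,9} → only 8 remains.
R8C1 = 9: row 8 has {3,4,5,7}; col 1 has {2,5,6,8}; box has {1,2,3,4,5,6,7,8} → only 9 remains.
R8C6 = 6: row 8 has {3,4,5,7,9}; col 6 has {2,5,8,9}; box has {1,2,5,9} → only 6 remains.
R9C4 = 4: row 9 has {1,2,6,8,9}; col 4 has {1,3,7}; box has {1,2,5,6,9} → only 4 remains.
R9C5 = 3: row 9 has {1,2,4,6,8,9}; col 5 has {1,2,5,7}; box has {1,2,4,5,6,9} → only 3 remains.
R9C6 = 7: row 9 has {1,2,3,4,6,8,9}; col 6 has {2,5,6,8,9}; box has {1,2,3,4,5,6,9} → only 7 remains.
R9C7 = 5: row 9 has {1,2,3,4,6,7,8,9}; col 7 has {4,6,7,8}; box has {3,4,6,7,8,9} → only 5 remains.
R1C4 = 6: row 1 has {5,7,8,9}; col 4 has {1,3,4,7}; box has {1,2,7,8} → only 6 remains.
R1C5 = 4: row 1 has {5,6,7,8,9}; col 5 has {1,2,3,5,7}; box has {1,2,6,7,8} → only 4 remains.
R2C5 = 9: row 2 has {2,3,6,7,8}; col 5 has {1,2,3,4,5,7}; box has {1,2,4,6,7,8} → only 9 remains.
R3C4 = 5: row 3 has {1,8}; col 4 has {1,3,4,6,7}; box has {1,2,4,6,7,8,9} → only 5 remains.
R3C6 = 3: row 3 has {1,5,8}; col 6 has {2,5,6,7,8,9}; box has {1,2,4,5,6,7,8,9} → only 3 remains.
R3C8 = 2: row 3 has {1,3,5,8}; col 8 has {3,4,6,7,8,9}; box has {6,7,8,9} → only 2 remains.
R3C9 = 4: row 3 has {1,2,3,5,8}; col 9 has {7,8,9}; box has {2,6,7,8,9} → only 4 remains.
R8C4 = 8: row 8 has {3,4,5,6,7,9}; col 4 has {1,3,4,5,6,7}; box has {1,2,3,4,5,6,7,9} → only 8 remains.
R1C1 = 1: row 1 has {4,5,6,7,8,9}; col 1 has {2,5,6,8,9}; box has {3,5,8} → only 1 remains.
R1C3 = 2: row 1 has {1,4,5,6,7,8,9}; col 3 has {3,5,8,9}; box has {1,3,5,8} → only 2 remains.
R1C7 = 3: row 1 has {1,2,4,5,6,7,8,9}; col 7 has {4,5,6,7,8}; box has {2,4,6,7,8,9} → only 3 remains.
R2C3 = 4: row 2 has {2,3,6,7,8,9}; col 3 has {2,3,5,8,9}; box has {1,2,3,5,8} → only 4 remains.
R3C1 = 7: row 3 has {1,2,3,4,5,8}; col 1 has {1,2,5,6,8,9}; box has {1,2,3,4,5,8} → only 7 remains.
R3C3 = 6: row 3 has {1,2,3,4,5,7,8}; col 3 has {2,3,4,5,8,9}; box has {1,2,3,4,5,7,8} → only 6 remains.
R4C1 = 4: row 4 has {3}; col 1 has {1,2,5,6,7,8,9}; box has {5,9} → only 4 remains.
R4C6 = 1: row 4 has {3,4}; col 6 has {2,3,5,6,7,8,9}; box has {3,5,7} → only 1 remains.
R4C8 = 5: row 4 has {1,3,4}; col 8 has {2,3,4,6,7,8,9}; box has {4,7,8} → only 5 remains.

5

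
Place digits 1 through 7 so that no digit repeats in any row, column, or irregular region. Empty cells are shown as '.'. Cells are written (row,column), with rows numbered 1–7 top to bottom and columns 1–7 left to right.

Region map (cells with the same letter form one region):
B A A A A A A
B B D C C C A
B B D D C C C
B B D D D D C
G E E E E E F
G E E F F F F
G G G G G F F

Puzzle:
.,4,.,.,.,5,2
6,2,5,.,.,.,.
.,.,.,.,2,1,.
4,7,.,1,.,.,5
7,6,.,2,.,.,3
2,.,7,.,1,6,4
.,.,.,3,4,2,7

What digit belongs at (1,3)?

(2,7) = 1: row 2 has {2,5,6}; col 7 has {2,3,4,5,7}; region has {2,4,5} → only 1 remains.
(3,7) = 6: row 3 has {1,2}; col 7 has {1,2,3,4,5,7}; region has {1,2,5} → only 6 remains.
(4,6) = 3: row 4 has {1,4,5,7}; col 6 has {1,2,5,6}; region has {1,5} → only 3 remains.
(5,5) = 5: row 5 has {2,3,6,7}; col 5 has {1,2,4}; region has {2,6,7} → only 5 remains.
(5,6) = 4: row 5 has {2,3,5,6,7}; col 6 has {1,2,3,5,6}; region has {2,5,6,7} → only 4 remains.
(6,2) = 3: row 6 has {1,2,4,6,7}; col 2 has {2,4,6,7}; region has {2,4,5,6,7} → only 3 remains.
(6,4) = 5: row 6 has {1,2,3,4,6,7}; col 4 has {1,2,3}; region has {1,2,3,4,6,7} → only 5 remains.
(2,6) = 7: row 2 has {1,2,5,6}; col 6 has {1,2,3,4,5,6}; region has {1,2,5,6} → only 7 remains.
(3,2) = 5: row 3 has {1,2,6}; col 2 has {2,3,4,6,7}; region has {2,4,6,7} → only 5 remains.
(3,3) = 4: row 3 has {1,2,5,6}; col 3 has {5,7}; region has {1,3,5} → only 4 remains.
(3,4) = 7: row 3 has {1,2,4,5,6}; col 4 has {1,2,3,5}; region has {1,3,4,5} → only 7 remains.
(4,5) = 6: row 4 has {1,3,4,5,7}; col 5 has {1,2,4,5}; region has {1,3,4,5,7} → only 6 remains.
(5,3) = 1: row 5 has {2,3,4,5,6,7}; col 3 has {4,5,7}; region has {2,3,4,5,6,7} → only 1 remains.
(7,2) = 1: row 7 has {2,3,4,7}; col 2 has {2,3,4,5,6,7}; region has {2,3,4,7} → only 1 remains.
(7,3) = 6: row 7 has {1,2,3,4,7}; col 3 has {1,4,5,7}; region has {1,2,3,4,7} → only 6 remains.
(1,3) = 3: row 1 has {2,4,5}; col 3 has {1,4,5,6,7}; region has {1,2,4,5} → only 3 remains.

3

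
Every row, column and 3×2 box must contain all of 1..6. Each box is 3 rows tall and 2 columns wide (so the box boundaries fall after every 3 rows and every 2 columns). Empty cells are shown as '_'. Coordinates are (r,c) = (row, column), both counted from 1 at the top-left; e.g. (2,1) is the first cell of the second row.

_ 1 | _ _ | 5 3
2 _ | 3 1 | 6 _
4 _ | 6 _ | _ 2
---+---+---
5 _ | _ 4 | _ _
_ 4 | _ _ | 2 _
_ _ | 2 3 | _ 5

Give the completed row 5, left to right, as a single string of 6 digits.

(1,1) = 6 (sole candidate).
(1,3) = 4 (sole candidate).
(1,4) = 2 (sole candidate).
(2,2) = 5 (sole candidate).
(2,6) = 4 (sole candidate).
(3,2) = 3 (sole candidate).
(3,4) = 5 (sole candidate).
(3,5) = 1 (sole candidate).
(4,3) = 1 (sole candidate).
(4,5) = 3 (sole candidate).
(4,6) = 6 (sole candidate).
(5,3) = 5: row 5 has {2,4}; col 3 has {1,2,3,4,6}; box has {1,2,3,4} → only 5 remains.
(5,4) = 6: row 5 has {2,4,5}; col 4 has {1,2,3,4,5}; box has {1,2,3,4,5} → only 6 remains.
(5,6) = 1: row 5 has {2,4,5,6}; col 6 has {2,3,4,5,6}; box has {2,3,5,6} → only 1 remains.
(6,1) = 1 (sole candidate).
(6,2) = 6 (sole candidate).
(6,5) = 4 (sole candidate).
(4,2) = 2 (sole candidate).
(5,1) = 3: row 5 has {1,2,4,5,6}; col 1 has {1,2,4,5,6}; box has {1,2,4,5,6} → only 3 remains.

345621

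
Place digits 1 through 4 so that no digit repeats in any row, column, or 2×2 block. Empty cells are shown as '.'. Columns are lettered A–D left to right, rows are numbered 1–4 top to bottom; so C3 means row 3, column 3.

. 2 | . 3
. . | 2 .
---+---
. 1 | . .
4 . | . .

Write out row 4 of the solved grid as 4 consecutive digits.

A1 = 1: row 1 has {2,3}; col 1 has {4}; box has {2} → only 1 remains.
C1 = 4: row 1 has {1,2,3}; col 3 has {2}; box has {2,3} → only 4 remains.
A2 = 3: row 2 has {2}; col 1 has {1,4}; box has {1,2} → only 3 remains.
B2 = 4: row 2 has {2,3}; col 2 has {1,2}; box has {1,2,3} → only 4 remains.
D2 = 1: row 2 has {2,3,4}; col 4 has {3}; box has {2,3,4} → only 1 remains.
A3 = 2: row 3 has {1}; col 1 has {1,3,4}; box has {1,4} → only 2 remains.
C3 = 3: row 3 has {1,2}; col 3 has {2,4}; box has {} → only 3 remains.
D3 = 4: row 3 has {1,2,3}; col 4 has {1,3}; box has {3} → only 4 remains.
B4 = 3: row 4 has {4}; col 2 has {1,2,4}; box has {1,2,4} → only 3 remains.
C4 = 1: row 4 has {3,4}; col 3 has {2,3,4}; box has {3,4} → only 1 remains.
D4 = 2: row 4 has {1,3,4}; col 4 has {1,3,4}; box has {1,3,4} → only 2 remains.

4312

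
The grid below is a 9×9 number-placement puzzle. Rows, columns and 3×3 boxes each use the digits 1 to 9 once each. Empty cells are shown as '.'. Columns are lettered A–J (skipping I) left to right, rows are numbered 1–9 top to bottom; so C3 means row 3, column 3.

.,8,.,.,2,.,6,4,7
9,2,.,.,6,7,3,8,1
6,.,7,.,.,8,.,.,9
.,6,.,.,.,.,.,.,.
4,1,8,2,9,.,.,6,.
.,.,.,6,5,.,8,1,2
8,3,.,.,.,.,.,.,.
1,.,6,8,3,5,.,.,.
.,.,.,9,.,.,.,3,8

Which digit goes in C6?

F5 = 3 (sole candidate).
J5 = 5 (sole candidate).
F6 = 4 (sole candidate).
J8 = 4 (sole candidate).
F4 = 1 (sole candidate).
J4 = 3 (sole candidate).
G5 = 7 (sole candidate).
J7 = 6 (sole candidate).
F1 = 9 (sole candidate).
D4 = 7 (sole candidate).
E4 = 8 (sole candidate).
H4 = 9 (sole candidate).
F7 = 2 (sole candidate).
F9 = 6 (sole candidate).
G4 = 4 (sole candidate).
D3 = 3 (hidden single in row 3).
E3 = 1 (hidden single in row 3).
D1 = 5 (sole candidate).
D2 = 4 (sole candidate).
D7 = 1 (sole candidate).
A1 = 3 (sole candidate).
C1 = 1 (sole candidate).
C2 = 5 (sole candidate).
B3 = 4 (sole candidate).
C4 = 2 (sole candidate).
A6 = 7 (sole candidate).
B6 = 9 (sole candidate).
C6 = 3: row 6 has {1,2,4,5,6,7,8,9}; col 3 has {1,2,5,6,7,8}; box has {1,2,4,6,7,8,9} → only 3 remains.

3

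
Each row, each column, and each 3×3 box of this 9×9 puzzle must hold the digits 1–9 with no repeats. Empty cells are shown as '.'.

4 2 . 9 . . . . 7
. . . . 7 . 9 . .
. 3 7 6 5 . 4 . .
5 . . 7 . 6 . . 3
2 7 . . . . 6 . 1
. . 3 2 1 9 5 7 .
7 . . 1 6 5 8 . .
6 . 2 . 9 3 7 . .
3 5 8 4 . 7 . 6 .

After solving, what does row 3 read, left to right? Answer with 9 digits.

row 4, column 7 = 2 (sole candidate).
row 6, column 1 = 8 (sole candidate).
row 6, column 9 = 4 (sole candidate).
row 8, column 4 = 8 (sole candidate).
row 8, column 9 = 5 (sole candidate).
row 9, column 5 = 2 (sole candidate).
row 9, column 7 = 1 (sole candidate).
row 9, column 9 = 9 (sole candidate).
row 1, column 7 = 3 (sole candidate).
row 2, column 1 = 1 (sole candidate).
row 2, column 4 = 3 (sole candidate).
row 3, column 1 = 9: row 3 has {3,4,5,6,7}; col 1 has {1,2,3,4,5,6,7,8}; box has {1,2,3,4,7} → only 9 remains.
row 5, column 4 = 5 (sole candidate).
row 6, column 2 = 6 (sole candidate).
row 7, column 9 = 2 (sole candidate).
row 8, column 8 = 4 (sole candidate).
row 1, column 5 = 8 (sole candidate).
row 1, column 6 = 1 (sole candidate).
row 1, column 8 = 5 (sole candidate).
row 2, column 2 = 8 (sole candidate).
row 2, column 8 = 2 (sole candidate).
row 2, column 9 = 6 (sole candidate).
row 3, column 6 = 2: row 3 has {3,4,5,6,7,9}; col 6 has {1,3,5,6,7,9}; box has {1,3,5,6,7,8,9} → only 2 remains.
row 3, column 9 = 8: row 3 has {2,3,4,5,6,7,9}; col 9 has {1,2,3,4,5,6,7,9}; box has {2,3,4,5,6,7,9} → only 8 remains.
row 4, column 5 = 4 (sole candidate).
row 5, column 5 = 3 (sole candidate).
row 5, column 6 = 8 (sole candidate).
row 5, column 8 = 9 (sole candidate).
row 7, column 8 = 3 (sole candidate).
row 8, column 2 = 1 (sole candidate).
row 1, column 3 = 6 (sole candidate).
row 2, column 3 = 5 (sole candidate).
row 2, column 6 = 4 (sole candidate).
row 3, column 8 = 1: row 3 has {2,3,4,5,6,7,8,9}; col 8 has {2,3,4,5,6,7,9}; box has {2,3,4,5,6,7,8,9} → only 1 remains.

937652418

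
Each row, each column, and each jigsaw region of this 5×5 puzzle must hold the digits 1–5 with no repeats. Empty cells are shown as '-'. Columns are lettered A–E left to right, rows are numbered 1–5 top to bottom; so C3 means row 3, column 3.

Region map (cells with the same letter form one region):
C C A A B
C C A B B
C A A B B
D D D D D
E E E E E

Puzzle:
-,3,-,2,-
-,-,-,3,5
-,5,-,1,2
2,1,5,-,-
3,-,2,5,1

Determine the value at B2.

2

E1 = 4: row 1 has {2,3}; col 5 has {1,2,5}; region has {1,2,3,5} → only 4 remains.
A3 = 4: row 3 has {1,2,5}; col 1 has {2,3}; region has {3} → only 4 remains.
C3 = 3: row 3 has {1,2,4,5}; col 3 has {2,5}; region has {2,5} → only 3 remains.
D4 = 4: row 4 has {1,2,5}; col 4 has {1,2,3,5}; region has {1,2,5} → only 4 remains.
E4 = 3: row 4 has {1,2,4,5}; col 5 has {1,2,4,5}; region has {1,2,4,5} → only 3 remains.
B5 = 4: row 5 has {1,2,3,5}; col 2 has {1,3,5}; region has {1,2,3,5} → only 4 remains.
C1 = 1: row 1 has {2,3,4}; col 3 has {2,3,5}; region has {2,3,5} → only 1 remains.
A2 = 1: row 2 has {3,5}; col 1 has {2,3,4}; region has {3,4} → only 1 remains.
B2 = 2: row 2 has {1,3,5}; col 2 has {1,3,4,5}; region has {1,3,4} → only 2 remains.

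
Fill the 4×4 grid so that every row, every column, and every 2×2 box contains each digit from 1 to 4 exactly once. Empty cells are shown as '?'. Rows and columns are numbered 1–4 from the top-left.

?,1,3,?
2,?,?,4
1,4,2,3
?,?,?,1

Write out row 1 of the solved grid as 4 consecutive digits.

4132

row 1, column 1 = 4: row 1 has {1,3}; col 1 has {1,2}; box has {1,2} → only 4 remains.
row 1, column 4 = 2: row 1 has {1,3,4}; col 4 has {1,3,4}; box has {3,4} → only 2 remains.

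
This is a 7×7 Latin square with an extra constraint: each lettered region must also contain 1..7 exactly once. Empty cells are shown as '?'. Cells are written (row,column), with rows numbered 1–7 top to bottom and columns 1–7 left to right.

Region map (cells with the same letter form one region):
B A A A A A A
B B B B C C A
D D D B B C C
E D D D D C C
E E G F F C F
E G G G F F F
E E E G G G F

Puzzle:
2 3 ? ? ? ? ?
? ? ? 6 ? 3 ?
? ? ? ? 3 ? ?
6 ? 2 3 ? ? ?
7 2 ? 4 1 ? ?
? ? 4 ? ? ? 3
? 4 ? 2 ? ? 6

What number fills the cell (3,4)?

(5,7) = 5: row 5 has {1,2,4,7}; col 7 has {3,6}; region has {1,3,4,6} → only 5 remains.
(5,6) = 6: row 5 has {1,2,4,5,7}; col 6 has {3}; region has {3} → only 6 remains.
(5,3) = 3: row 5 has {1,2,4,5,6,7}; col 3 has {2,4}; region has {2,4} → only 3 remains.
(6,2) = 6: in row 6, 6 can only go here (every other open cell in that row sees a 6).
(3,3) = 6: in row 3, 6 can only go here (every other open cell in that row sees a 6).
(1,5) = 6: in row 1, 6 can only go here (every other open cell in that row sees a 6).
(7,1) = 3: in row 7, 3 can only go here (every other open cell in that row sees a 3).
(2,7) = 2: in region A, 2 can only go here (every other open cell in that region sees a 2).
(3,6) = 2: in row 3, 2 can only go here (every other open cell in that row sees a 2).
(6,6) = 7: row 6 has {3,4,6}; col 6 has {2,3,6}; region has {1,3,4,5,6} → only 7 remains.
(6,5) = 2: row 6 has {3,4,6,7}; col 5 has {1,3,6}; region has {1,3,4,5,6,7} → only 2 remains.
(7,5) = 7: in row 7, 7 can only go here (every other open cell in that row sees a 7).
(2,1) = 4: in region B, 4 can only go here (every other open cell in that region sees a 4).
(2,5) = 5: row 2 has {2,3,4,6}; col 5 has {1,2,3,6,7}; region has {2,3,6} → only 5 remains.
(4,5) = 4: row 4 has {2,3,6}; col 5 has {1,2,3,5,6,7}; region has {2,3,6} → only 4 remains.
(4,6) = 1: row 4 has {2,3,4,6}; col 6 has {2,3,6,7}; region has {2,3,5,6} → only 1 remains.
(4,7) = 7: row 4 has {1,2,3,4,6}; col 7 has {2,3,5,6}; region has {1,2,3,5,6} → only 7 remains.
(7,6) = 5: row 7 has {2,3,4,6,7}; col 6 has {1,2,3,6,7}; region has {2,3,4,6,7} → only 5 remains.
(1,6) = 4: row 1 has {2,3,6}; col 6 has {1,2,3,5,6,7}; region has {2,3,6} → only 4 remains.
(1,7) = 1: row 1 has {2,3,4,6}; col 7 has {2,3,5,6,7}; region has {2,3,4,6} → only 1 remains.
(3,7) = 4: row 3 has {2,3,6}; col 7 has {1,2,3,5,6,7}; region has {1,2,3,5,6,7} → only 4 remains.
(4,2) = 5: row 4 has {1,2,3,4,6,7}; col 2 has {2,3,4,6}; region has {2,3,4,6} → only 5 remains.
(6,4) = 1: row 6 has {2,3,4,6,7}; col 4 has {2,3,4,6}; region has {2,3,4,5,6,7} → only 1 remains.
(7,3) = 1: row 7 has {2,3,4,5,6,7}; col 3 has {2,3,4,6}; region has {2,3,4,6,7} → only 1 remains.
(2,3) = 7: row 2 has {2,3,4,5,6}; col 3 has {1,2,3,4,6}; region has {2,3,4,6} → only 7 remains.
(3,1) = 1: row 3 has {2,3,4,6}; col 1 has {2,3,4,6,7}; region has {2,3,4,5,6} → only 1 remains.
(3,2) = 7: row 3 has {1,2,3,4,6}; col 2 has {2,3,4,5,6}; region has {1,2,3,4,5,6} → only 7 remains.
(3,4) = 5: row 3 has {1,2,3,4,6,7}; col 4 has {1,2,3,4,6}; region has {2,3,4,6,7} → only 5 remains.

5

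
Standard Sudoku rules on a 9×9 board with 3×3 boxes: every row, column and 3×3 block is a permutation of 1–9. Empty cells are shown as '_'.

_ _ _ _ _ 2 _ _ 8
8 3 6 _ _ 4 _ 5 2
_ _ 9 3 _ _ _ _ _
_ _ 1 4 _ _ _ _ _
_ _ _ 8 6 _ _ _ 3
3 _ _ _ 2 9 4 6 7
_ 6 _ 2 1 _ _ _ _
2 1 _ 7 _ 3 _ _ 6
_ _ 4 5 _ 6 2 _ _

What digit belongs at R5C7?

R6C4 = 1 (sole candidate).
R7C6 = 8 (sole candidate).
R9C5 = 9 (sole candidate).
R9C9 = 1 (sole candidate).
R2C4 = 9 (sole candidate).
R2C5 = 7 (sole candidate).
R2C7 = 1 (sole candidate).
R3C9 = 4 (sole candidate).
R8C5 = 4 (sole candidate).
R9C1 = 7 (sole candidate).
R9C2 = 8 (sole candidate).
R9C8 = 3 (sole candidate).
R1C4 = 6 (sole candidate).
R1C5 = 5 (sole candidate).
R3C5 = 8 (sole candidate).
R3C6 = 1 (sole candidate).
R3C8 = 7 (sole candidate).
R4C5 = 3 (sole candidate).
R6C2 = 5 (sole candidate).
R6C3 = 8 (sole candidate).
R8C3 = 5 (sole candidate).
R1C3 = 7 (sole candidate).
R1C8 = 9 (sole candidate).
R3C1 = 5 (sole candidate).
R3C2 = 2 (sole candidate).
R3C7 = 6 (sole candidate).
R5C3 = 2 (sole candidate).
R5C8 = 1 (sole candidate).
R7C1 = 9 (sole candidate).
R7C3 = 3 (sole candidate).
R7C8 = 4 (sole candidate).
R7C9 = 5 (sole candidate).
R8C8 = 8 (sole candidate).
R1C2 = 4 (sole candidate).
R1C7 = 3 (sole candidate).
R4C1 = 6 (sole candidate).
R4C8 = 2 (sole candidate).
R4C9 = 9 (sole candidate).
R5C1 = 4 (sole candidate).
R5C7 = 5: row 5 has {1,2,3,4,6,8}; col 7 has {1,2,3,4,6}; box has {1,2,3,4,6,7,9} → only 5 remains.

5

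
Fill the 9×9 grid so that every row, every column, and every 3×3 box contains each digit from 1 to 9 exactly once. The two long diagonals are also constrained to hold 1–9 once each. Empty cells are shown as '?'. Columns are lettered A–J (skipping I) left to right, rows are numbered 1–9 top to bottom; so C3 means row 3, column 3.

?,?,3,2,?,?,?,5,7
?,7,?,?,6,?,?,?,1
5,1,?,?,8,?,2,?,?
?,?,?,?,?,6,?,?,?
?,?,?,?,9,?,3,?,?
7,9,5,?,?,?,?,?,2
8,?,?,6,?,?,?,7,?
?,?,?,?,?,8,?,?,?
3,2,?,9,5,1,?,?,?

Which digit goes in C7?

E1 = 1: in row 1, 1 can only go here (every other open cell in that row sees a 1).
J7 = 9: in row 7, 9 can only go here (every other open cell in that row sees a 9).
C9 = 7: in row 9, 7 can only go here (every other open cell in that row sees a 7).
B4 = 3: in column 2, 3 can only go here (every other open cell in that column sees a 3).
G4 = 7: in column 7, 7 can only go here (every other open cell in that column sees a 7).
H4 = 9: in row 4, 9 can only go here (every other open cell in that row sees a 9).
F3 = 9: in row 3, 9 can only go here (every other open cell in that row sees a 9).
F1 = 4: row 1 has {1,2,3,5,7}; col 6 has {1,6,8,9}; box has {1,2,6,8,9} → only 4 remains.
F6 = 3: row 6 has {2,5,7,9}; col 6 has {1,4,6,8,9}; box has {6,9}; main diagonal has {7,9} → only 3 remains.
F7 = 2: row 7 has {6,7,8,9}; col 6 has {1,3,4,6,8,9}; box has {1,5,6,8,9} → only 2 remains.
A1 = 6: row 1 has {1,2,3,4,5,7}; col 1 has {3,5,7,8}; box has {1,3,5,7}; main diagonal has {3,7,9} → only 6 remains.
B1 = 8: row 1 has {1,2,3,4,5,6,7}; col 2 has {1,2,3,7,9}; box has {1,3,5,6,7} → only 8 remains.
G1 = 9: row 1 has {1,2,3,4,5,6,7,8}; col 7 has {2,3,7}; box has {1,2,5,7} → only 9 remains.
F2 = 5: row 2 has {1,6,7}; col 6 has {1,2,3,4,6,8,9}; box has {1,2,4,6,8,9} → only 5 remains.
C3 = 4: row 3 has {1,2,5,8,9}; col 3 has {3,5,7}; box has {1,3,5,6,7,8}; main diagonal has {3,6,7,9} → only 4 remains.
F5 = 7: row 5 has {3,9}; col 6 has {1,2,3,4,5,6,8,9}; box has {3,6,9} → only 7 remains.
E6 = 4: row 6 has {2,3,5,7,9}; col 5 has {1,5,6,8,9}; box has {3,6,7,9} → only 4 remains.
C7 = 1: row 7 has {2,6,7,8,9}; col 3 has {3,4,5,7}; box has {2,3,7,8}; anti-diagonal has {2,3,6,7,9} → only 1 remains.

1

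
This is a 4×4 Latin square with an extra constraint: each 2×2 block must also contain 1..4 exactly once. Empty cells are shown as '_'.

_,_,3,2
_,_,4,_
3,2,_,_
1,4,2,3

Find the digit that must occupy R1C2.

1

R1C1 = 4 (sole candidate).
R1C2 = 1: row 1 has {2,3,4}; col 2 has {2,4}; box has {4} → only 1 remains.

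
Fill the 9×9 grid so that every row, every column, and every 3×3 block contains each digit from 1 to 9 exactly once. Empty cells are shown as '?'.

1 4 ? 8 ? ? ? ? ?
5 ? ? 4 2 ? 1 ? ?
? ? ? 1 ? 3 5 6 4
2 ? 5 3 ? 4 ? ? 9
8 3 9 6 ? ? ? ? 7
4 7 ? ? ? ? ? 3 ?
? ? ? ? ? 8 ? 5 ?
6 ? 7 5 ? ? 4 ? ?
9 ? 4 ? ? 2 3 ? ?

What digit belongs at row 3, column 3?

row 3, column 1 = 7 (sole candidate).
row 3, column 5 = 9 (sole candidate).
row 5, column 7 = 2 (sole candidate).
row 7, column 1 = 3 (sole candidate).
row 9, column 4 = 7 (sole candidate).
row 7, column 4 = 9 (sole candidate).
row 8, column 6 = 1 (sole candidate).
row 9, column 5 = 6 (sole candidate).
row 5, column 6 = 5 (sole candidate).
row 6, column 4 = 2 (sole candidate).
row 6, column 6 = 9 (sole candidate).
row 7, column 5 = 4 (sole candidate).
row 8, column 5 = 3 (sole candidate).
row 5, column 5 = 1 (sole candidate).
row 5, column 8 = 4 (sole candidate).
row 6, column 5 = 8 (sole candidate).
row 6, column 7 = 6 (sole candidate).
row 7, column 7 = 7 (sole candidate).
row 1, column 7 = 9 (sole candidate).
row 4, column 5 = 7 (sole candidate).
row 4, column 7 = 8 (sole candidate).
row 4, column 8 = 1 (sole candidate).
row 6, column 3 = 1 (sole candidate).
row 6, column 9 = 5 (sole candidate).
row 7, column 3 = 2 (sole candidate).
row 8, column 2 = 8 (sole candidate).
row 8, column 9 = 2 (sole candidate).
row 9, column 8 = 8 (sole candidate).
row 9, column 9 = 1 (sole candidate).
row 1, column 5 = 5 (sole candidate).
row 1, column 9 = 3 (sole candidate).
row 2, column 8 = 7 (sole candidate).
row 2, column 9 = 8 (sole candidate).
row 3, column 2 = 2 (sole candidate).
row 3, column 3 = 8: row 3 has {1,2,3,4,5,6,7,9}; col 3 has {1,2,4,5,7,9}; box has {1,2,4,5,7} → only 8 remains.

8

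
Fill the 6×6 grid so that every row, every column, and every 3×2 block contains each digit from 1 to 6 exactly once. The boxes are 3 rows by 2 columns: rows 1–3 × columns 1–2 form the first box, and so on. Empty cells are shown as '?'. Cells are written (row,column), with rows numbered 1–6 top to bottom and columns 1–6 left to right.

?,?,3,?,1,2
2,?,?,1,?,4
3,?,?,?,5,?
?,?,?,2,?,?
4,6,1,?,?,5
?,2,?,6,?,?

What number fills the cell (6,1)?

(2,2) = 5: row 2 has {1,2,4}; col 2 has {2,6}; box has {2,3} → only 5 remains.
(2,3) = 6: row 2 has {1,2,4,5}; col 3 has {1,3}; box has {1,3} → only 6 remains.
(2,5) = 3: row 2 has {1,2,4,5,6}; col 5 has {1,5}; box has {1,2,4,5} → only 3 remains.
(3,4) = 4: row 3 has {3,5}; col 4 has {1,2,6}; box has {1,3,6} → only 4 remains.
(3,6) = 6: row 3 has {3,4,5}; col 6 has {2,4,5}; box has {1,2,3,4,5} → only 6 remains.
(5,4) = 3: row 5 has {1,4,5,6}; col 4 has {1,2,4,6}; box has {1,2,6} → only 3 remains.
(5,5) = 2: row 5 has {1,3,4,5,6}; col 5 has {1,3,5}; box has {5} → only 2 remains.
(6,5) = 4: row 6 has {2,6}; col 5 has {1,2,3,5}; box has {2,5} → only 4 remains.
(1,1) = 6: row 1 has {1,2,3}; col 1 has {2,3,4}; box has {2,3,5} → only 6 remains.
(1,2) = 4: row 1 has {1,2,3,6}; col 2 has {2,5,6}; box has {2,3,5,6} → only 4 remains.
(1,4) = 5: row 1 has {1,2,3,4,6}; col 4 has {1,2,3,4,6}; box has {1,3,4,6} → only 5 remains.
(3,2) = 1: row 3 has {3,4,5,6}; col 2 has {2,4,5,6}; box has {2,3,4,5,6} → only 1 remains.
(3,3) = 2: row 3 has {1,3,4,5,6}; col 3 has {1,3,6}; box has {1,3,4,5,6} → only 2 remains.
(4,2) = 3: row 4 has {2}; col 2 has {1,2,4,5,6}; box has {2,4,6} → only 3 remains.
(4,5) = 6: row 4 has {2,3}; col 5 has {1,2,3,4,5}; box has {2,4,5} → only 6 remains.
(4,6) = 1: row 4 has {2,3,6}; col 6 has {2,4,5,6}; box has {2,4,5,6} → only 1 remains.
(6,3) = 5: row 6 has {2,4,6}; col 3 has {1,2,3,6}; box has {1,2,3,6} → only 5 remains.
(6,6) = 3: row 6 has {2,4,5,6}; col 6 has {1,2,4,5,6}; box has {1,2,4,5,6} → only 3 remains.
(4,1) = 5: row 4 has {1,2,3,6}; col 1 has {2,3,4,6}; box has {2,3,4,6} → only 5 remains.
(4,3) = 4: row 4 has {1,2,3,5,6}; col 3 has {1,2,3,5,6}; box has {1,2,3,5,6} → only 4 remains.
(6,1) = 1: row 6 has {2,3,4,5,6}; col 1 has {2,3,4,5,6}; box has {2,3,4,5,6} → only 1 remains.

1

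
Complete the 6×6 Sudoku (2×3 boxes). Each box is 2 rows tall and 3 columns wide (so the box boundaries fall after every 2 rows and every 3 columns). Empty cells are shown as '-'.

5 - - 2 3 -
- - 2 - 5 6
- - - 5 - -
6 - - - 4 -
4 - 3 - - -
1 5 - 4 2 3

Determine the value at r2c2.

r2c1 = 3 (sole candidate).
r2c4 = 1 (sole candidate).
r3c1 = 2 (sole candidate).
r3c6 = 1 (sole candidate).
r4c4 = 3 (sole candidate).
r4c6 = 2 (sole candidate).
r5c4 = 6 (sole candidate).
r5c5 = 1 (sole candidate).
r5c6 = 5 (sole candidate).
r6c3 = 6 (sole candidate).
r1c6 = 4 (sole candidate).
r2c2 = 4: row 2 has {1,2,3,5,6}; col 2 has {5}; box has {2,3,5} → only 4 remains.

4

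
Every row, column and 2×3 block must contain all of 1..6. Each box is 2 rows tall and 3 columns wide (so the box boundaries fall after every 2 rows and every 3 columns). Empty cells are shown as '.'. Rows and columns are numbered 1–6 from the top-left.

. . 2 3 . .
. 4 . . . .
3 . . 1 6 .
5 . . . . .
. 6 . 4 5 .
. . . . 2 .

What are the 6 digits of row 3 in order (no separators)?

row 2, column 5 = 1: row 2 has {4}; col 5 has {2,5,6}; box has {3} → only 1 remains.
row 3, column 2 = 2: row 3 has {1,3,6}; col 2 has {4,6}; box has {3,5} → only 2 remains.
row 3, column 3 = 4: row 3 has {1,2,3,6}; col 3 has {2}; box has {2,3,5} → only 4 remains.
row 3, column 6 = 5: row 3 has {1,2,3,4,6}; col 6 has {}; box has {1,6} → only 5 remains.

324165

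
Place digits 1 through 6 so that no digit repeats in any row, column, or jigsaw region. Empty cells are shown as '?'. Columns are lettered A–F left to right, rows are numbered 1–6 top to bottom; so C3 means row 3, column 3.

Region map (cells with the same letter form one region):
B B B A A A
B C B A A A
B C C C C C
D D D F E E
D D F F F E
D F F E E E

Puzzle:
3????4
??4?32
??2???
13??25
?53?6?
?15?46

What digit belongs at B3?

B2 = 6: row 2 has {2,3,4}; col 2 has {1,3,5}; region has {2} → only 6 remains.
B3 = 4: row 3 has {2}; col 2 has {1,3,5,6}; region has {2,6} → only 4 remains.

4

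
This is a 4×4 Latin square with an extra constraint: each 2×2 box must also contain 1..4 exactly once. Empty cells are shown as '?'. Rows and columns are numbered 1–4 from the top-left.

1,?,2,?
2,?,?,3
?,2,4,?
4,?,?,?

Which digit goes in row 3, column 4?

1

row 1, column 4 = 4: row 1 has {1,2}; col 4 has {3}; box has {2,3} → only 4 remains.
row 2, column 2 = 4: row 2 has {2,3}; col 2 has {2}; box has {1,2} → only 4 remains.
row 2, column 3 = 1: row 2 has {2,3,4}; col 3 has {2,4}; box has {2,3,4} → only 1 remains.
row 3, column 1 = 3: row 3 has {2,4}; col 1 has {1,2,4}; box has {2,4} → only 3 remains.
row 3, column 4 = 1: row 3 has {2,3,4}; col 4 has {3,4}; box has {4} → only 1 remains.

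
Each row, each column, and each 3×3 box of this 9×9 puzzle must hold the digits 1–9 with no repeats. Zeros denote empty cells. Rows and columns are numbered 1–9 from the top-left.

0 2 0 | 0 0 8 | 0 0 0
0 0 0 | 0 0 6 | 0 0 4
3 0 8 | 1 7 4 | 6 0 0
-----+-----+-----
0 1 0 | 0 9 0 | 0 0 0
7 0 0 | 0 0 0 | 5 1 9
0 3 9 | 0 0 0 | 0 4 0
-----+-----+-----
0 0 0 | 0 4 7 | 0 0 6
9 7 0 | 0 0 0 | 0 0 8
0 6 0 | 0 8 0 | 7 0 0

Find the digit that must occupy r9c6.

9

r5c2 = 4 (hidden single in column 2).
r4c4 = 4 (hidden single in row 4).
r5c4 = 8 (hidden single in row 5).
r7c2 = 8 (hidden single in column 2).
r6c4 = 7 (hidden single in column 4).
r6c9 = 2 (sole candidate).
r3c9 = 5 (sole candidate).
r6c7 = 8 (sole candidate).
r3c2 = 9 (sole candidate).
r3c8 = 2 (sole candidate).
r4c7 = 3 (sole candidate).
r4c9 = 7 (sole candidate).
r2c2 = 5 (sole candidate).
r4c8 = 6 (sole candidate).
r2c1 = 1 (sole candidate).
r2c3 = 7 (sole candidate).
r2c7 = 9 (sole candidate).
r1c7 = 1 (sole candidate).
r1c9 = 3 (sole candidate).
r2c8 = 8 (sole candidate).
r7c7 = 2 (sole candidate).
r8c7 = 4 (sole candidate).
r9c9 = 1 (sole candidate).
r1c5 = 5 (sole candidate).
r1c8 = 7 (sole candidate).
r7c1 = 5 (sole candidate).
r1c4 = 9 (sole candidate).
r6c1 = 6 (sole candidate).
r6c5 = 1 (sole candidate).
r6c6 = 5 (sole candidate).
r7c4 = 3 (sole candidate).
r7c8 = 9 (sole candidate).
r1c1 = 4 (sole candidate).
r1c3 = 6 (sole candidate).
r2c4 = 2 (sole candidate).
r2c5 = 3 (sole candidate).
r4c6 = 2 (sole candidate).
r5c3 = 2 (sole candidate).
r5c5 = 6 (sole candidate).
r5c6 = 3 (sole candidate).
r7c3 = 1 (sole candidate).
r8c3 = 3 (sole candidate).
r8c5 = 2 (sole candidate).
r8c6 = 1 (sole candidate).
r8c8 = 5 (sole candidate).
r9c1 = 2 (sole candidate).
r9c3 = 4 (sole candidate).
r9c4 = 5 (sole candidate).
r9c6 = 9: row 9 has {1,2,4,5,6,7,8}; col 6 has {1,2,3,4,5,6,7,8}; box has {1,2,3,4,5,7,8} → only 9 remains.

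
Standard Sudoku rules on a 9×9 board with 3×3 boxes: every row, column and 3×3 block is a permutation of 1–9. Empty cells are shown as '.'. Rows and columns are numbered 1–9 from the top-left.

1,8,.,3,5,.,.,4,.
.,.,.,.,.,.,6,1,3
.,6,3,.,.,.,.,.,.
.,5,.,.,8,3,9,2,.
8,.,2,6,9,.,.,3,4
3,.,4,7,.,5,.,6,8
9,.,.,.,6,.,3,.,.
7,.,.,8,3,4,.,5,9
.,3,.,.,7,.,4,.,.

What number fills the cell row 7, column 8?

row 4, column 1 = 6 (sole candidate).
row 5, column 6 = 1 (sole candidate).
row 6, column 5 = 2 (sole candidate).
row 6, column 7 = 1 (sole candidate).
row 7, column 6 = 2 (sole candidate).
row 8, column 7 = 2 (sole candidate).
row 9, column 6 = 9 (sole candidate).
row 9, column 8 = 8 (sole candidate).
row 1, column 7 = 7 (sole candidate).
row 1, column 9 = 2 (sole candidate).
row 2, column 5 = 4 (sole candidate).
row 3, column 5 = 1 (sole candidate).
row 3, column 8 = 9 (sole candidate).
row 3, column 9 = 5 (sole candidate).
row 4, column 4 = 4 (sole candidate).
row 4, column 9 = 7 (sole candidate).
row 5, column 2 = 7 (sole candidate).
row 5, column 7 = 5 (sole candidate).
row 6, column 2 = 9 (sole candidate).
row 7, column 8 = 7: row 7 has {2,3,6,9}; col 8 has {1,2,3,4,5,6,8,9}; box has {2,3,4,5,8,9} → only 7 remains.

7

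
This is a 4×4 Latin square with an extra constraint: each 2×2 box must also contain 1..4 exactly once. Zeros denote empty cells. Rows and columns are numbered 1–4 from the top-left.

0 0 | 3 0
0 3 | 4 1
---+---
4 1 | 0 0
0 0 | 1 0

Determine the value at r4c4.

4

r1c4 = 2 (sole candidate).
r2c1 = 2 (sole candidate).
r3c3 = 2 (sole candidate).
r3c4 = 3 (sole candidate).
r4c1 = 3 (sole candidate).
r4c2 = 2 (sole candidate).
r4c4 = 4: row 4 has {1,2,3}; col 4 has {1,2,3}; box has {1,2,3} → only 4 remains.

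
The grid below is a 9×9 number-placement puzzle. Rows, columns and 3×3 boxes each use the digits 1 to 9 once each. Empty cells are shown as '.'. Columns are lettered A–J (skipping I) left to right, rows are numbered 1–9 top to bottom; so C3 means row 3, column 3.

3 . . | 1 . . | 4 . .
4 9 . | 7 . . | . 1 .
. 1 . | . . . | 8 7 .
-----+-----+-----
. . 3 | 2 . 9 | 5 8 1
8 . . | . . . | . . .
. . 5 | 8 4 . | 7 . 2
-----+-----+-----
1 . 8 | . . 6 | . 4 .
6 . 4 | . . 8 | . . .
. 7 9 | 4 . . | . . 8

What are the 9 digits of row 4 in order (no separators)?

A4 = 7: row 4 has {1,2,3,5,8,9}; col 1 has {1,3,4,6,8}; box has {3,5,8} → only 7 remains.
E4 = 6: row 4 has {1,2,3,5,7,8,9}; col 5 has {4}; box has {2,4,8,9} → only 6 remains.
A6 = 9 (sole candidate).
B6 = 6 (sole candidate).
H6 = 3 (sole candidate).
B4 = 4: row 4 has {1,2,3,5,6,7,8,9}; col 2 has {1,6,7,9}; box has {3,5,6,7,8,9} → only 4 remains.

743269581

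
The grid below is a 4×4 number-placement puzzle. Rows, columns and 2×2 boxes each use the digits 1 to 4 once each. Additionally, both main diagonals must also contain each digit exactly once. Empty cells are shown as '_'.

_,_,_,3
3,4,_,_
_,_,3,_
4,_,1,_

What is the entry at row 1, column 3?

4

row 2, column 3 = 2: row 2 has {3,4}; col 3 has {1,3}; box has {3}; anti-diagonal has {3,4} → only 2 remains.
row 2, column 4 = 1: row 2 has {2,3,4}; col 4 has {3}; box has {2,3} → only 1 remains.
row 3, column 2 = 1: row 3 has {3}; col 2 has {4}; box has {4}; anti-diagonal has {2,3,4} → only 1 remains.
row 4, column 4 = 2: row 4 has {1,4}; col 4 has {1,3}; box has {1,3}; main diagonal has {3,4} → only 2 remains.
row 1, column 1 = 1: row 1 has {3}; col 1 has {3,4}; box has {3,4}; main diagonal has {2,3,4} → only 1 remains.
row 1, column 2 = 2: row 1 has {1,3}; col 2 has {1,4}; box has {1,3,4} → only 2 remains.
row 1, column 3 = 4: row 1 has {1,2,3}; col 3 has {1,2,3}; box has {1,2,3} → only 4 remains.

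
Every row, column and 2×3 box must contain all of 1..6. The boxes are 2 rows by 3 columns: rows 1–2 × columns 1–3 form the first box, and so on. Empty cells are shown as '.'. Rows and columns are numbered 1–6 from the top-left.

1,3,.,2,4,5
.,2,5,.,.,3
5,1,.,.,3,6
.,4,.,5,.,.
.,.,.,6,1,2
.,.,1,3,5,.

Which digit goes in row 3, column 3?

row 1, column 3 = 6: row 1 has {1,2,3,4,5}; col 3 has {1,5}; box has {1,2,3,5} → only 6 remains.
row 2, column 1 = 4: row 2 has {2,3,5}; col 1 has {1,5}; box has {1,2,3,5,6} → only 4 remains.
row 2, column 4 = 1: row 2 has {2,3,4,5}; col 4 has {2,3,5,6}; box has {2,3,4,5} → only 1 remains.
row 2, column 5 = 6: row 2 has {1,2,3,4,5}; col 5 has {1,3,4,5}; box has {1,2,3,4,5} → only 6 remains.
row 3, column 3 = 2: row 3 has {1,3,5,6}; col 3 has {1,5,6}; box has {1,4,5} → only 2 remains.

2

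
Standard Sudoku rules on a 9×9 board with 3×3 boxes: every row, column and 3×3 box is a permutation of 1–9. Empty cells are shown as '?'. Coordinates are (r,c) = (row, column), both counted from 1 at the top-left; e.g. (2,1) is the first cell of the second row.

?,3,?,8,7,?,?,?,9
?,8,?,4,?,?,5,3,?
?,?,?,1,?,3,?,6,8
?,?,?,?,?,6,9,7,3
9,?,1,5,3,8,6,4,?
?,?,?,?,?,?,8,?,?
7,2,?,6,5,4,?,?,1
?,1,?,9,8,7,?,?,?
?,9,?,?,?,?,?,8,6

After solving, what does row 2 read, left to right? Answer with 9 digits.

189462537

(4,4) = 2: row 4 has {3,6,7,9}; col 4 has {1,4,5,6,8,9}; box has {3,5,6,8} → only 2 remains.
(5,2) = 7: row 5 has {1,3,4,5,6,8,9}; col 2 has {1,2,3,8,9}; box has {1,9} → only 7 remains.
(5,9) = 2: row 5 has {1,3,4,5,6,7,8,9}; col 9 has {1,3,6,8,9}; box has {3,4,6,7,8,9} → only 2 remains.
(6,4) = 7: row 6 has {8}; col 4 has {1,2,4,5,6,8,9}; box has {2,3,5,6,8} → only 7 remains.
(6,9) = 5: row 6 has {7,8}; col 9 has {1,2,3,6,8,9}; box has {2,3,4,6,7,8,9} → only 5 remains.
(7,7) = 3: row 7 has {1,2,4,5,6,7}; col 7 has {5,6,8,9}; box has {1,6,8} → only 3 remains.
(7,8) = 9: row 7 has {1,2,3,4,5,6,7}; col 8 has {3,4,6,7,8}; box has {1,3,6,8} → only 9 remains.
(8,9) = 4: row 8 has {1,7,8,9}; col 9 has {1,2,3,5,6,8,9}; box has {1,3,6,8,9} → only 4 remains.
(9,4) = 3: row 9 has {6,8,9}; col 4 has {1,2,4,5,6,7,8,9}; box has {4,5,6,7,8,9} → only 3 remains.
(2,9) = 7: row 2 has {3,4,5,8}; col 9 has {1,2,3,4,5,6,8,9}; box has {3,5,6,8,9} → only 7 remains.
(6,8) = 1: row 6 has {5,7,8}; col 8 has {3,4,6,7,8,9}; box has {2,3,4,5,6,7,8,9} → only 1 remains.
(7,3) = 8: row 7 has {1,2,3,4,5,6,7,9}; col 3 has {1}; box has {1,2,7,9} → only 8 remains.
(8,7) = 2: row 8 has {1,4,7,8,9}; col 7 has {3,5,6,8,9}; box has {1,3,4,6,8,9} → only 2 remains.
(8,8) = 5: row 8 has {1,2,4,7,8,9}; col 8 has {1,3,4,6,7,8,9}; box has {1,2,3,4,6,8,9} → only 5 remains.
(9,7) = 7: row 9 has {3,6,8,9}; col 7 has {2,3,5,6,8,9}; box has {1,2,3,4,5,6,8,9} → only 7 remains.
(1,8) = 2: row 1 has {3,7,8,9}; col 8 has {1,3,4,5,6,7,8,9}; box has {3,5,6,7,8,9} → only 2 remains.
(3,7) = 4: row 3 has {1,3,6,8}; col 7 has {2,3,5,6,7,8,9}; box has {2,3,5,6,7,8,9} → only 4 remains.
(6,6) = 9: row 6 has {1,5,7,8}; col 6 has {3,4,6,7,8}; box has {2,3,5,6,7,8} → only 9 remains.
(1,6) = 5: row 1 has {2,3,7,8,9}; col 6 has {3,4,6,7,8,9}; box has {1,3,4,7,8} → only 5 remains.
(1,7) = 1: row 1 has {2,3,5,7,8,9}; col 7 has {2,3,4,5,6,7,8,9}; box has {2,3,4,5,6,7,8,9} → only 1 remains.
(2,6) = 2: row 2 has {3,4,5,7,8}; col 6 has {3,4,5,6,7,8,9}; box has {1,3,4,5,7,8} → only 2 remains.
(3,2) = 5: row 3 has {1,3,4,6,8}; col 2 has {1,2,3,7,8,9}; box has {3,8} → only 5 remains.
(3,5) = 9: row 3 has {1,3,4,5,6,8}; col 5 has {3,5,7,8}; box has {1,2,3,4,5,7,8} → only 9 remains.
(4,2) = 4: row 4 has {2,3,6,7,9}; col 2 has {1,2,3,5,7,8,9}; box has {1,7,9} → only 4 remains.
(4,3) = 5: row 4 has {2,3,4,6,7,9}; col 3 has {1,8}; box has {1,4,7,9} → only 5 remains.
(4,5) = 1: row 4 has {2,3,4,5,6,7,9}; col 5 has {3,5,7,8,9}; box has {2,3,5,6,7,8,9} → only 1 remains.
(6,2) = 6: row 6 has {1,5,7,8,9}; col 2 has {1,2,3,4,5,7,8,9}; box has {1,4,5,7,9} → only 6 remains.
(6,5) = 4: row 6 has {1,5,6,7,8,9}; col 5 has {1,3,5,7,8,9}; box has {1,2,3,5,6,7,8,9} → only 4 remains.
(9,3) = 4: row 9 has {3,6,7,8,9}; col 3 has {1,5,8}; box has {1,2,7,8,9} → only 4 remains.
(9,5) = 2: row 9 has {3,4,6,7,8,9}; col 5 has {1,3,4,5,7,8,9}; box has {3,4,5,6,7,8,9} → only 2 remains.
(9,6) = 1: row 9 has {2,3,4,6,7,8,9}; col 6 has {2,3,4,5,6,7,8,9}; box has {2,3,4,5,6,7,8,9} → only 1 remains.
(1,3) = 6: row 1 has {1,2,3,5,7,8,9}; col 3 has {1,4,5,8}; box has {3,5,8} → only 6 remains.
(2,1) = 1: row 2 has {2,3,4,5,7,8}; col 1 has {7,9}; box has {3,5,6,8} → only 1 remains.
(2,3) = 9: row 2 has {1,2,3,4,5,7,8}; col 3 has {1,4,5,6,8}; box has {1,3,5,6,8} → only 9 remains.
(2,5) = 6: row 2 has {1,2,3,4,5,7,8,9}; col 5 has {1,2,3,4,5,7,8,9}; box has {1,2,3,4,5,7,8,9} → only 6 remains.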